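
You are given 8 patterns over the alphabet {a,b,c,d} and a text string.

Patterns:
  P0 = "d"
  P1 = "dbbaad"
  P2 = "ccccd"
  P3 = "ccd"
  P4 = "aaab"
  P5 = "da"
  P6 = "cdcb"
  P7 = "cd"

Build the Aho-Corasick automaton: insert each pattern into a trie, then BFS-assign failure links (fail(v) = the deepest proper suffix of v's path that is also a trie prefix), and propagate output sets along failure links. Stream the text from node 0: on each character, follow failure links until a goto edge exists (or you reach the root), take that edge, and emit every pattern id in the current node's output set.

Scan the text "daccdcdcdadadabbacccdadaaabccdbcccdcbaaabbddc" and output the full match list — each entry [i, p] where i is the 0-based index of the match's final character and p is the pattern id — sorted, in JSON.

Build automaton:
Trie (insert patterns):
  n0 'ε': a→13 c→7 d→1
  n1 'd': a→17 b→2  [P0 ends]
  n2 'db': b→3
  n3 'dbb': a→4
  n4 'dbba': a→5
  n5 'dbbaa': d→6
  n6 'dbbaad': ·  [P1 ends]
  n7 'c': c→8 d→18
  n8 'cc': c→9 d→12
  n9 'ccc': c→10
  n10 'cccc': d→11
  n11 'ccccd': ·  [P2 ends]
  n12 'ccd': ·  [P3 ends]
  n13 'a': a→14
  n14 'aa': a→15
  n15 'aaa': b→16
  n16 'aaab': ·  [P4 ends]
  n17 'da': ·  [P5 ends]
  n18 'cd': c→19  [P7 ends]
  n19 'cdc': b→20
  n20 'cdcb': ·  [P6 ends]

BFS fail/out derivation:
  n1('d'): parent n0 fail=0; on 'd' 0 → fail=0;  out {0}∪∅={0}
  n7('c'): parent n0 fail=0; on 'c' 0 → fail=0;  out ∅∪∅=∅
  n13('a'): parent n0 fail=0; on 'a' 0 → fail=0;  out ∅∪∅=∅
  n2('db'): parent n1 fail=0; on 'b' 0 → fail=0;  out ∅∪∅=∅
  n8('cc'): parent n7 fail=0; on 'c' 0 → fail=7;  out ∅∪∅=∅
  n14('aa'): parent n13 fail=0; on 'a' 0 → fail=13;  out ∅∪∅=∅
  n17('da'): parent n1 fail=0; on 'a' 0 → fail=13;  out {5}∪∅={5}
  n18('cd'): parent n7 fail=0; on 'd' 0 → fail=1;  out {7}∪{0}={0,7}
  n3('dbb'): parent n2 fail=0; on 'b' 0 → fail=0;  out ∅∪∅=∅
  n9('ccc'): parent n8 fail=7; on 'c' 7 → fail=8;  out ∅∪∅=∅
  n12('ccd'): parent n8 fail=7; on 'd' 7 → fail=18;  out {3}∪{0,7}={0,3,7}
  n15('aaa'): parent n14 fail=13; on 'a' 13 → fail=14;  out ∅∪∅=∅
  n19('cdc'): parent n18 fail=1; on 'c' 1→0 → fail=7;  out ∅∪∅=∅
  n4('dbba'): parent n3 fail=0; on 'a' 0 → fail=13;  out ∅∪∅=∅
  n10('cccc'): parent n9 fail=8; on 'c' 8 → fail=9;  out ∅∪∅=∅
  n16('aaab'): parent n15 fail=14; on 'b' 14→13→0 → fail=0;  out {4}∪∅={4}
  n20('cdcb'): parent n19 fail=7; on 'b' 7→0 → fail=0;  out {6}∪∅={6}
  n5('dbbaa'): parent n4 fail=13; on 'a' 13 → fail=14;  out ∅∪∅=∅
  n11('ccccd'): parent n10 fail=9; on 'd' 9→8 → fail=12;  out {2}∪{0,3,7}={0,2,3,7}
  n6('dbbaad'): parent n5 fail=14; on 'd' 14→13→0 → fail=1;  out {1}∪{0}={0,1}

Text stream:
pos 0 'd': at 1  ** P0@[0:0]
pos 1 'a': at 17  ** P5@[0:1]
pos 2 'c': at 7 (fail-walked)
pos 3 'c': at 8
pos 4 'd': at 12  ** P0@[4:4],P3@[2:4],P7@[3:4]
pos 5 'c': at 19 (fail-walked)
pos 6 'd': at 18 (fail-walked)  ** P0@[6:6],P7@[5:6]
pos 7 'c': at 19
pos 8 'd': at 18 (fail-walked)  ** P0@[8:8],P7@[7:8]
pos 9 'a': at 17 (fail-walked)  ** P5@[8:9]
pos 10 'd': at 1 (fail-walked)  ** P0@[10:10]
pos 11 'a': at 17  ** P5@[10:11]
pos 12 'd': at 1 (fail-walked)  ** P0@[12:12]
pos 13 'a': at 17  ** P5@[12:13]
pos 14 'b': at 0 (fail-walked)
pos 15 'b': at 0
pos 16 'a': at 13
pos 17 'c': at 7 (fail-walked)
pos 18 'c': at 8
pos 19 'c': at 9
pos 20 'd': at 12 (fail-walked)  ** P0@[20:20],P3@[18:20],P7@[19:20]
pos 21 'a': at 17 (fail-walked)  ** P5@[20:21]
pos 22 'd': at 1 (fail-walked)  ** P0@[22:22]
pos 23 'a': at 17  ** P5@[22:23]
pos 24 'a': at 14 (fail-walked)
pos 25 'a': at 15
pos 26 'b': at 16  ** P4@[23:26]
pos 27 'c': at 7 (fail-walked)
pos 28 'c': at 8
pos 29 'd': at 12  ** P0@[29:29],P3@[27:29],P7@[28:29]
pos 30 'b': at 2 (fail-walked)
pos 31 'c': at 7 (fail-walked)
pos 32 'c': at 8
pos 33 'c': at 9
pos 34 'd': at 12 (fail-walked)  ** P0@[34:34],P3@[32:34],P7@[33:34]
pos 35 'c': at 19 (fail-walked)
pos 36 'b': at 20  ** P6@[33:36]
pos 37 'a': at 13 (fail-walked)
pos 38 'a': at 14
pos 39 'a': at 15
pos 40 'b': at 16  ** P4@[37:40]
pos 41 'b': at 0 (fail-walked)
pos 42 'd': at 1  ** P0@[42:42]
pos 43 'd': at 1 (fail-walked)  ** P0@[43:43]
pos 44 'c': at 7 (fail-walked)

All matches (sorted): [[0,0],[1,5],[4,0],[4,3],[4,7],[6,0],[6,7],[8,0],[8,7],[9,5],[10,0],[11,5],[12,0],[13,5],[20,0],[20,3],[20,7],[21,5],[22,0],[23,5],[26,4],[29,0],[29,3],[29,7],[34,0],[34,3],[34,7],[36,6],[40,4],[42,0],[43,0]]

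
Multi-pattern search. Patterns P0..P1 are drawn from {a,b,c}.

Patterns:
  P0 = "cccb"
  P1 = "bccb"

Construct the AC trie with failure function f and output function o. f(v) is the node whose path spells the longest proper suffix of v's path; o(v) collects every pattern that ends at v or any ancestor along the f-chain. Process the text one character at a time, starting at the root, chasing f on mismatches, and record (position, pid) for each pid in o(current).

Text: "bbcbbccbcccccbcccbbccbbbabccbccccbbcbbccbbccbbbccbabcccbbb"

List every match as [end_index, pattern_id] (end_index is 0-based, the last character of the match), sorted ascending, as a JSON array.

Construct AC machine:
Trie nodes:
  0='ε' goto b→5 c→1
  1='c' goto c→2
  2='cc' goto c→3
  3='ccc' goto b→4
  4='cccb' goto ·  [P0 ends]
  5='b' goto c→6
  6='bc' goto c→7
  7='bcc' goto b→8
  8='bccb' goto ·  [P1 ends]

Failure links (BFS by depth):
  n1('c'): parent n0 fail=0; on 'c' 0 → fail=0;  out ∅∪∅=∅
  n5('b'): parent n0 fail=0; on 'b' 0 → fail=0;  out ∅∪∅=∅
  n2('cc'): parent n1 fail=0; on 'c' 0 → fail=1;  out ∅∪∅=∅
  n6('bc'): parent n5 fail=0; on 'c' 0 → fail=1;  out ∅∪∅=∅
  n3('ccc'): parent n2 fail=1; on 'c' 1 → fail=2;  out ∅∪∅=∅
  n7('bcc'): parent n6 fail=1; on 'c' 1 → fail=2;  out ∅∪∅=∅
  n4('cccb'): parent n3 fail=2; on 'b' 2→1→0 → fail=5;  out {0}∪∅={0}
  n8('bccb'): parent n7 fail=2; on 'b' 2→1→0 → fail=5;  out {1}∪∅={1}

Run:
i=0 'b': node 0→5
i=1 'b': node 5→5 (fail-walked)
i=2 'c': node 5→6
i=3 'b': node 6→5 (fail-walked)
i=4 'b': node 5→5 (fail-walked)
i=5 'c': node 5→6
i=6 'c': node 6→7
i=7 'b': node 7→8  emit P1@[4:7]
i=8 'c': node 8→6 (fail-walked)
i=9 'c': node 6→7
i=10 'c': node 7→3 (fail-walked)
i=11 'c': node 3→3 (fail-walked)
i=12 'c': node 3→3 (fail-walked)
i=13 'b': node 3→4  emit P0@[10:13]
i=14 'c': node 4→6 (fail-walked)
i=15 'c': node 6→7
i=16 'c': node 7→3 (fail-walked)
i=17 'b': node 3→4  emit P0@[14:17]
i=18 'b': node 4→5 (fail-walked)
i=19 'c': node 5→6
i=20 'c': node 6→7
i=21 'b': node 7→8  emit P1@[18:21]
i=22 'b': node 8→5 (fail-walked)
i=23 'b': node 5→5 (fail-walked)
i=24 'a': node 5→0 (fail-walked)
i=25 'b': node 0→5
i=26 'c': node 5→6
i=27 'c': node 6→7
i=28 'b': node 7→8  emit P1@[25:28]
i=29 'c': node 8→6 (fail-walked)
i=30 'c': node 6→7
i=31 'c': node 7→3 (fail-walked)
i=32 'c': node 3→3 (fail-walked)
i=33 'b': node 3→4  emit P0@[30:33]
i=34 'b': node 4→5 (fail-walked)
i=35 'c': node 5→6
i=36 'b': node 6→5 (fail-walked)
i=37 'b': node 5→5 (fail-walked)
i=38 'c': node 5→6
i=39 'c': node 6→7
i=40 'b': node 7→8  emit P1@[37:40]
i=41 'b': node 8→5 (fail-walked)
i=42 'c': node 5→6
i=43 'c': node 6→7
i=44 'b': node 7→8  emit P1@[41:44]
i=45 'b': node 8→5 (fail-walked)
i=46 'b': node 5→5 (fail-walked)
i=47 'c': node 5→6
i=48 'c': node 6→7
i=49 'b': node 7→8  emit P1@[46:49]
i=50 'a': node 8→0 (fail-walked)
i=51 'b': node 0→5
i=52 'c': node 5→6
i=53 'c': node 6→7
i=54 'c': node 7→3 (fail-walked)
i=55 'b': node 3→4  emit P0@[52:55]
i=56 'b': node 4→5 (fail-walked)
i=57 'b': node 5→5 (fail-walked)

Matches: [[7,1],[13,0],[17,0],[21,1],[28,1],[33,0],[40,1],[44,1],[49,1],[55,0]]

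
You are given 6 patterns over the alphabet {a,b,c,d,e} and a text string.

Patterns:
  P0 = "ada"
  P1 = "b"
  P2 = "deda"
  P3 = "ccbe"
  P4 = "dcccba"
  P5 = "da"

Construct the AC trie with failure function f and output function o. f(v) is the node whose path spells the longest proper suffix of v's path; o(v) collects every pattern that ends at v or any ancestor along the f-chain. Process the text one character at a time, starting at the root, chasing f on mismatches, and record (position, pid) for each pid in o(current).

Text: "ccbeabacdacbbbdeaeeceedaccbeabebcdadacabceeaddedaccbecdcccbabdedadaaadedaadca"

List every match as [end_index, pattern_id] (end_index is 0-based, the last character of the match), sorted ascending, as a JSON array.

Construct AC machine:
Trie nodes:
  n0 'ε': a→1 b→4 c→9 d→5
  n1 'a': d→2
  n2 'ad': a→3
  n3 'ada': ·  ←P0
  n4 'b': ·  ←P1
  n5 'd': a→18 c→13 e→6
  n6 'de': d→7
  n7 'ded': a→8
  n8 'deda': ·  ←P2
  n9 'c': c→10
  n10 'cc': b→11
  n11 'ccb': e→12
  n12 'ccbe': ·  ←P3
  n13 'dc': c→14
  n14 'dcc': c→15
  n15 'dccc': b→16
  n16 'dcccb': a→17
  n17 'dcccba': ·  ←P4
  n18 'da': ·  ←P5

Failure links (BFS by depth):
  fail(1) 'a': from fail(0)=0 chase 'a': 0 ⇒ 0;  out=∅∪out(0)=∅
  fail(4) 'b': from fail(0)=0 chase 'b': 0 ⇒ 0;  out={1}∪out(0)={1}
  fail(5) 'd': from fail(0)=0 chase 'd': 0 ⇒ 0;  out=∅∪out(0)=∅
  fail(9) 'c': from fail(0)=0 chase 'c': 0 ⇒ 0;  out=∅∪out(0)=∅
  fail(2) 'ad': from fail(1)=0 chase 'd': 0 ⇒ 5;  out=∅∪out(5)=∅
  fail(6) 'de': from fail(5)=0 chase 'e': 0 ⇒ 0;  out=∅∪out(0)=∅
  fail(10) 'cc': from fail(9)=0 chase 'c': 0 ⇒ 9;  out=∅∪out(9)=∅
  fail(13) 'dc': from fail(5)=0 chase 'c': 0 ⇒ 9;  out=∅∪out(9)=∅
  fail(18) 'da': from fail(5)=0 chase 'a': 0 ⇒ 1;  out={5}∪out(1)={5}
  fail(3) 'ada': from fail(2)=5 chase 'a': 5 ⇒ 18;  out={0}∪out(18)={0,5}
  fail(7) 'ded': from fail(6)=0 chase 'd': 0 ⇒ 5;  out=∅∪out(5)=∅
  fail(11) 'ccb': from fail(10)=9 chase 'b': 9→0 ⇒ 4;  out=∅∪out(4)={1}
  fail(14) 'dcc': from fail(13)=9 chase 'c': 9 ⇒ 10;  out=∅∪out(10)=∅
  fail(8) 'deda': from fail(7)=5 chase 'a': 5 ⇒ 18;  out={2}∪out(18)={2,5}
  fail(12) 'ccbe': from fail(11)=4 chase 'e': 4→0 ⇒ 0;  out={3}∪out(0)={3}
  fail(15) 'dccc': from fail(14)=10 chase 'c': 10→9 ⇒ 10;  out=∅∪out(10)=∅
  fail(16) 'dcccb': from fail(15)=10 chase 'b': 10 ⇒ 11;  out=∅∪out(11)={1}
  fail(17) 'dcccba': from fail(16)=11 chase 'a': 11→4→0 ⇒ 1;  out={4}∪out(1)={4}

Run:
pos 0 'c': at 9
pos 1 'c': at 10
pos 2 'b': at 11  → match P1@[2:2]
pos 3 'e': at 12  → match P3@[0:3]
pos 4 'a': at 1 (via fail)
pos 5 'b': at 4 (via fail)  → match P1@[5:5]
pos 6 'a': at 1 (via fail)
pos 7 'c': at 9 (via fail)
pos 8 'd': at 5 (via fail)
pos 9 'a': at 18  → match P5@[8:9]
pos 10 'c': at 9 (via fail)
pos 11 'b': at 4 (via fail)  → match P1@[11:11]
pos 12 'b': at 4 (via fail)  → match P1@[12:12]
pos 13 'b': at 4 (via fail)  → match P1@[13:13]
pos 14 'd': at 5 (via fail)
pos 15 'e': at 6
pos 16 'a': at 1 (via fail)
pos 17 'e': at 0 (via fail)
pos 18 'e': at 0
pos 19 'c': at 9
pos 20 'e': at 0 (via fail)
pos 21 'e': at 0
pos 22 'd': at 5
pos 23 'a': at 18  → match P5@[22:23]
pos 24 'c': at 9 (via fail)
pos 25 'c': at 10
pos 26 'b': at 11  → match P1@[26:26]
pos 27 'e': at 12  → match P3@[24:27]
pos 28 'a': at 1 (via fail)
pos 29 'b': at 4 (via fail)  → match P1@[29:29]
pos 30 'e': at 0 (via fail)
pos 31 'b': at 4  → match P1@[31:31]
pos 32 'c': at 9 (via fail)
pos 33 'd': at 5 (via fail)
pos 34 'a': at 18  → match P5@[33:34]
pos 35 'd': at 2 (via fail)
pos 36 'a': at 3  → match P0@[34:36],P5@[35:36]
pos 37 'c': at 9 (via fail)
pos 38 'a': at 1 (via fail)
pos 39 'b': at 4 (via fail)  → match P1@[39:39]
pos 40 'c': at 9 (via fail)
pos 41 'e': at 0 (via fail)
pos 42 'e': at 0
pos 43 'a': at 1
pos 44 'd': at 2
pos 45 'd': at 5 (via fail)
pos 46 'e': at 6
pos 47 'd': at 7
pos 48 'a': at 8  → match P2@[45:48],P5@[47:48]
pos 49 'c': at 9 (via fail)
pos 50 'c': at 10
pos 51 'b': at 11  → match P1@[51:51]
pos 52 'e': at 12  → match P3@[49:52]
pos 53 'c': at 9 (via fail)
pos 54 'd': at 5 (via fail)
pos 55 'c': at 13
pos 56 'c': at 14
pos 57 'c': at 15
pos 58 'b': at 16  → match P1@[58:58]
pos 59 'a': at 17  → match P4@[54:59]
pos 60 'b': at 4 (via fail)  → match P1@[60:60]
pos 61 'd': at 5 (via fail)
pos 62 'e': at 6
pos 63 'd': at 7
pos 64 'a': at 8  → match P2@[61:64],P5@[63:64]
pos 65 'd': at 2 (via fail)
pos 66 'a': at 3  → match P0@[64:66],P5@[65:66]
pos 67 'a': at 1 (via fail)
pos 68 'a': at 1 (via fail)
pos 69 'd': at 2
pos 70 'e': at 6 (via fail)
pos 71 'd': at 7
pos 72 'a': at 8  → match P2@[69:72],P5@[71:72]
pos 73 'a': at 1 (via fail)
pos 74 'd': at 2
pos 75 'c': at 13 (via fail)
pos 76 'a': at 1 (via fail)

Result: [[2,1],[3,3],[5,1],[9,5],[11,1],[12,1],[13,1],[23,5],[26,1],[27,3],[29,1],[31,1],[34,5],[36,0],[36,5],[39,1],[48,2],[48,5],[51,1],[52,3],[58,1],[59,4],[60,1],[64,2],[64,5],[66,0],[66,5],[72,2],[72,5]]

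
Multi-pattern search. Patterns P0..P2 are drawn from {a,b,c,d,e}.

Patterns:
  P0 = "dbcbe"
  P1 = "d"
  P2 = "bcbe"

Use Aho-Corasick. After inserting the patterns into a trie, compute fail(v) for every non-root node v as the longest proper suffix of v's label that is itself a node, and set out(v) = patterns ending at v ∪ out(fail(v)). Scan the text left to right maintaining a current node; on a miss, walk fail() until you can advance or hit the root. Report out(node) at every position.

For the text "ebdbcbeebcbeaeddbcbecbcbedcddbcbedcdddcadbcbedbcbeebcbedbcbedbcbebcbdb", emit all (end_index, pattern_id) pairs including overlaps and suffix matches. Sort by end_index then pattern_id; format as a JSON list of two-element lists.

Build:
Trie nodes:
  n0 'ε': b→6 d→1
  n1 'd': b→2  ←P1
  n2 'db': c→3
  n3 'dbc': b→4
  n4 'dbcb': e→5
  n5 'dbcbe': ·  ←P0
  n6 'b': c→7
  n7 'bc': b→8
  n8 'bcb': e→9
  n9 'bcbe': ·  ←P2

BFS fail/out derivation:
  fail(1) 'd': from fail(0)=0 chase 'd': 0 ⇒ 0;  out={1}∪out(0)={1}
  fail(6) 'b': from fail(0)=0 chase 'b': 0 ⇒ 0;  out=∅∪out(0)=∅
  fail(2) 'db': from fail(1)=0 chase 'b': 0 ⇒ 6;  out=∅∪out(6)=∅
  fail(7) 'bc': from fail(6)=0 chase 'c': 0 ⇒ 0;  out=∅∪out(0)=∅
  fail(3) 'dbc': from fail(2)=6 chase 'c': 6 ⇒ 7;  out=∅∪out(7)=∅
  fail(8) 'bcb': from fail(7)=0 chase 'b': 0 ⇒ 6;  out=∅∪out(6)=∅
  fail(4) 'dbcb': from fail(3)=7 chase 'b': 7 ⇒ 8;  out=∅∪out(8)=∅
  fail(9) 'bcbe': from fail(8)=6 chase 'e': 6→0 ⇒ 0;  out={2}∪out(0)={2}
  fail(5) 'dbcbe': from fail(4)=8 chase 'e': 8 ⇒ 9;  out={0}∪out(9)={0,2}

Scan:
[0] read 'e'  n0⇒n0
[1] read 'b'  n0⇒n6
[2] read 'd'  n6⇒n1 ·f  → match P1@[2:2]
[3] read 'b'  n1⇒n2
[4] read 'c'  n2⇒n3
[5] read 'b'  n3⇒n4
[6] read 'e'  n4⇒n5  → match P0@[2:6],P2@[3:6]
[7] read 'e'  n5⇒n0 ·f
[8] read 'b'  n0⇒n6
[9] read 'c'  n6⇒n7
[10] read 'b'  n7⇒n8
[11] read 'e'  n8⇒n9  → match P2@[8:11]
[12] read 'a'  n9⇒n0 ·f
[13] read 'e'  n0⇒n0
[14] read 'd'  n0⇒n1  → match P1@[14:14]
[15] read 'd'  n1⇒n1 ·f  → match P1@[15:15]
[16] read 'b'  n1⇒n2
[17] read 'c'  n2⇒n3
[18] read 'b'  n3⇒n4
[19] read 'e'  n4⇒n5  → match P0@[15:19],P2@[16:19]
[20] read 'c'  n5⇒n0 ·f
[21] read 'b'  n0⇒n6
[22] read 'c'  n6⇒n7
[23] read 'b'  n7⇒n8
[24] read 'e'  n8⇒n9  → match P2@[21:24]
[25] read 'd'  n9⇒n1 ·f  → match P1@[25:25]
[26] read 'c'  n1⇒n0 ·f
[27] read 'd'  n0⇒n1  → match P1@[27:27]
[28] read 'd'  n1⇒n1 ·f  → match P1@[28:28]
[29] read 'b'  n1⇒n2
[30] read 'c'  n2⇒n3
[31] read 'b'  n3⇒n4
[32] read 'e'  n4⇒n5  → match P0@[28:32],P2@[29:32]
[33] read 'd'  n5⇒n1 ·f  → match P1@[33:33]
[34] read 'c'  n1⇒n0 ·f
[35] read 'd'  n0⇒n1  → match P1@[35:35]
[36] read 'd'  n1⇒n1 ·f  → match P1@[36:36]
[37] read 'd'  n1⇒n1 ·f  → match P1@[37:37]
[38] read 'c'  n1⇒n0 ·f
[39] read 'a'  n0⇒n0
[40] read 'd'  n0⇒n1  → match P1@[40:40]
[41] read 'b'  n1⇒n2
[42] read 'c'  n2⇒n3
[43] read 'b'  n3⇒n4
[44] read 'e'  n4⇒n5  → match P0@[40:44],P2@[41:44]
[45] read 'd'  n5⇒n1 ·f  → match P1@[45:45]
[46] read 'b'  n1⇒n2
[47] read 'c'  n2⇒n3
[48] read 'b'  n3⇒n4
[49] read 'e'  n4⇒n5  → match P0@[45:49],P2@[46:49]
[50] read 'e'  n5⇒n0 ·f
[51] read 'b'  n0⇒n6
[52] read 'c'  n6⇒n7
[53] read 'b'  n7⇒n8
[54] read 'e'  n8⇒n9  → match P2@[51:54]
[55] read 'd'  n9⇒n1 ·f  → match P1@[55:55]
[56] read 'b'  n1⇒n2
[57] read 'c'  n2⇒n3
[58] read 'b'  n3⇒n4
[59] read 'e'  n4⇒n5  → match P0@[55:59],P2@[56:59]
[60] read 'd'  n5⇒n1 ·f  → match P1@[60:60]
[61] read 'b'  n1⇒n2
[62] read 'c'  n2⇒n3
[63] read 'b'  n3⇒n4
[64] read 'e'  n4⇒n5  → match P0@[60:64],P2@[61:64]
[65] read 'b'  n5⇒n6 ·f
[66] read 'c'  n6⇒n7
[67] read 'b'  n7⇒n8
[68] read 'd'  n8⇒n1 ·f  → match P1@[68:68]
[69] read 'b'  n1⇒n2

All matches (sorted): [[2,1],[6,0],[6,2],[11,2],[14,1],[15,1],[19,0],[19,2],[24,2],[25,1],[27,1],[28,1],[32,0],[32,2],[33,1],[35,1],[36,1],[37,1],[40,1],[44,0],[44,2],[45,1],[49,0],[49,2],[54,2],[55,1],[59,0],[59,2],[60,1],[64,0],[64,2],[68,1]]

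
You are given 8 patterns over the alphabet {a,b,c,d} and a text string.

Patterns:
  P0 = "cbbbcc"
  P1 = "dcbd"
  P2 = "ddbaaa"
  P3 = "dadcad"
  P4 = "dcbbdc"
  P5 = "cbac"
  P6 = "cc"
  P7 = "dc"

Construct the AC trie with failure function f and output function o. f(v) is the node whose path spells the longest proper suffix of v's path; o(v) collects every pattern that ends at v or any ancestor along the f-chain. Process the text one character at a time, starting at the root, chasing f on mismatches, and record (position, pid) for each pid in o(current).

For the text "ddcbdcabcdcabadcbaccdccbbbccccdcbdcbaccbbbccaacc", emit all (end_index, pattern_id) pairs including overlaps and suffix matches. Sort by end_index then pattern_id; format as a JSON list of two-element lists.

Construct AC machine:
Trie nodes:
  0='ε' goto c→1 d→7
  1='c' goto b→2 c→26
  2='cb' goto a→24 b→3
  3='cbb' goto b→4
  4='cbbb' goto c→5
  5='cbbbc' goto c→6
  6='cbbbcc' goto ·  [P0 ends]
  7='d' goto a→16 c→8 d→11
  8='dc' goto b→9  [P7 ends]
  9='dcb' goto b→21 d→10
  10='dcbd' goto ·  [P1 ends]
  11='dd' goto b→12
  12='ddb' goto a→13
  13='ddba' goto a→14
  14='ddbaa' goto a→15
  15='ddbaaa' goto ·  [P2 ends]
  16='da' goto d→17
  17='dad' goto c→18
  18='dadc' goto a→19
  19='dadca' goto d→20
  20='dadcad' goto ·  [P3 ends]
  21='dcbb' goto d→22
  22='dcbbd' goto c→23
  23='dcbbdc' goto ·  [P4 ends]
  24='cba' goto c→25
  25='cbac' goto ·  [P5 ends]
  26='cc' goto ·  [P6 ends]

BFS fail/out derivation:
  fail(1) 'c': from fail(0)=0 chase 'c': 0 ⇒ 0;  out=∅∪out(0)=∅
  fail(7) 'd': from fail(0)=0 chase 'd': 0 ⇒ 0;  out=∅∪out(0)=∅
  fail(2) 'cb': from fail(1)=0 chase 'b': 0 ⇒ 0;  out=∅∪out(0)=∅
  fail(8) 'dc': from fail(7)=0 chase 'c': 0 ⇒ 1;  out={7}∪out(1)={7}
  fail(11) 'dd': from fail(7)=0 chase 'd': 0 ⇒ 7;  out=∅∪out(7)=∅
  fail(16) 'da': from fail(7)=0 chase 'a': 0 ⇒ 0;  out=∅∪out(0)=∅
  fail(26) 'cc': from fail(1)=0 chase 'c': 0 ⇒ 1;  out={6}∪out(1)={6}
  fail(3) 'cbb': from fail(2)=0 chase 'b': 0 ⇒ 0;  out=∅∪out(0)=∅
  fail(9) 'dcb': from fail(8)=1 chase 'b': 1 ⇒ 2;  out=∅∪out(2)=∅
  fail(12) 'ddb': from fail(11)=7 chase 'b': 7→0 ⇒ 0;  out=∅∪out(0)=∅
  fail(17) 'dad': from fail(16)=0 chase 'd': 0 ⇒ 7;  out=∅∪out(7)=∅
  fail(24) 'cba': from fail(2)=0 chase 'a': 0 ⇒ 0;  out=∅∪out(0)=∅
  fail(4) 'cbbb': from fail(3)=0 chase 'b': 0 ⇒ 0;  out=∅∪out(0)=∅
  fail(10) 'dcbd': from fail(9)=2 chase 'd': 2→0 ⇒ 7;  out={1}∪out(7)={1}
  fail(13) 'ddba': from fail(12)=0 chase 'a': 0 ⇒ 0;  out=∅∪out(0)=∅
  fail(18) 'dadc': from fail(17)=7 chase 'c': 7 ⇒ 8;  out=∅∪out(8)={7}
  fail(21) 'dcbb': from fail(9)=2 chase 'b': 2 ⇒ 3;  out=∅∪out(3)=∅
  fail(25) 'cbac': from fail(24)=0 chase 'c': 0 ⇒ 1;  out={5}∪out(1)={5}
  fail(5) 'cbbbc': from fail(4)=0 chase 'c': 0 ⇒ 1;  out=∅∪out(1)=∅
  fail(14) 'ddbaa': from fail(13)=0 chase 'a': 0 ⇒ 0;  out=∅∪out(0)=∅
  fail(19) 'dadca': from fail(18)=8 chase 'a': 8→1→0 ⇒ 0;  out=∅∪out(0)=∅
  fail(22) 'dcbbd': from fail(21)=3 chase 'd': 3→0 ⇒ 7;  out=∅∪out(7)=∅
  fail(6) 'cbbbcc': from fail(5)=1 chase 'c': 1 ⇒ 26;  out={0}∪out(26)={0,6}
  fail(15) 'ddbaaa': from fail(14)=0 chase 'a': 0 ⇒ 0;  out={2}∪out(0)={2}
  fail(20) 'dadcad': from fail(19)=0 chase 'd': 0 ⇒ 7;  out={3}∪out(7)={3}
  fail(23) 'dcbbdc': from fail(22)=7 chase 'c': 7 ⇒ 8;  out={4}∪out(8)={4,7}

Text stream:
pos 0 'd': at 7
pos 1 'd': at 11
pos 2 'c': at 8 ·f  ** P7@[1:2]
pos 3 'b': at 9
pos 4 'd': at 10  ** P1@[1:4]
pos 5 'c': at 8 ·f  ** P7@[4:5]
pos 6 'a': at 0 ·f
pos 7 'b': at 0
pos 8 'c': at 1
pos 9 'd': at 7 ·f
pos 10 'c': at 8  ** P7@[9:10]
pos 11 'a': at 0 ·f
pos 12 'b': at 0
pos 13 'a': at 0
pos 14 'd': at 7
pos 15 'c': at 8  ** P7@[14:15]
pos 16 'b': at 9
pos 17 'a': at 24 ·f
pos 18 'c': at 25  ** P5@[15:18]
pos 19 'c': at 26 ·f  ** P6@[18:19]
pos 20 'd': at 7 ·f
pos 21 'c': at 8  ** P7@[20:21]
pos 22 'c': at 26 ·f  ** P6@[21:22]
pos 23 'b': at 2 ·f
pos 24 'b': at 3
pos 25 'b': at 4
pos 26 'c': at 5
pos 27 'c': at 6  ** P0@[22:27],P6@[26:27]
pos 28 'c': at 26 ·f  ** P6@[27:28]
pos 29 'c': at 26 ·f  ** P6@[28:29]
pos 30 'd': at 7 ·f
pos 31 'c': at 8  ** P7@[30:31]
pos 32 'b': at 9
pos 33 'd': at 10  ** P1@[30:33]
pos 34 'c': at 8 ·f  ** P7@[33:34]
pos 35 'b': at 9
pos 36 'a': at 24 ·f
pos 37 'c': at 25  ** P5@[34:37]
pos 38 'c': at 26 ·f  ** P6@[37:38]
pos 39 'b': at 2 ·f
pos 40 'b': at 3
pos 41 'b': at 4
pos 42 'c': at 5
pos 43 'c': at 6  ** P0@[38:43],P6@[42:43]
pos 44 'a': at 0 ·f
pos 45 'a': at 0
pos 46 'c': at 1
pos 47 'c': at 26  ** P6@[46:47]

Matches: [[2,7],[4,1],[5,7],[10,7],[15,7],[18,5],[19,6],[21,7],[22,6],[27,0],[27,6],[28,6],[29,6],[31,7],[33,1],[34,7],[37,5],[38,6],[43,0],[43,6],[47,6]]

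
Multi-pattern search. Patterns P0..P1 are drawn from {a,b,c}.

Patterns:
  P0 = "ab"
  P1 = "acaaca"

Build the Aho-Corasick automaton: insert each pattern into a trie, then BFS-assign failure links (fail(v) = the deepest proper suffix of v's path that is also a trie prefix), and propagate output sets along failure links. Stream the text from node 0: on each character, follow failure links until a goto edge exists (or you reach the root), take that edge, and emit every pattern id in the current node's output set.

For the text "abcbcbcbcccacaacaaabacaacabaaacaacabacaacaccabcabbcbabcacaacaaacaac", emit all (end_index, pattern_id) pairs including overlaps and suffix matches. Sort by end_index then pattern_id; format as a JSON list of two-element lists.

Build automaton:
Trie nodes:
  0='ε' goto a→1
  1='a' goto b→2 c→3
  2='ab' goto ·  ←P0
  3='ac' goto a→4
  4='aca' goto a→5
  5='acaa' goto c→6
  6='acaac' goto a→7
  7='acaaca' goto ·  ←P1

BFS fail/out derivation:
  fail(1) 'a': from fail(0)=0 chase 'a': 0 ⇒ 0;  out=∅∪out(0)=∅
  fail(2) 'ab': from fail(1)=0 chase 'b': 0 ⇒ 0;  out={0}∪out(0)={0}
  fail(3) 'ac': from fail(1)=0 chase 'c': 0 ⇒ 0;  out=∅∪out(0)=∅
  fail(4) 'aca': from fail(3)=0 chase 'a': 0 ⇒ 1;  out=∅∪out(1)=∅
  fail(5) 'acaa': from fail(4)=1 chase 'a': 1→0 ⇒ 1;  out=∅∪out(1)=∅
  fail(6) 'acaac': from fail(5)=1 chase 'c': 1 ⇒ 3;  out=∅∪out(3)=∅
  fail(7) 'acaaca': from fail(6)=3 chase 'a': 3 ⇒ 4;  out={1}∪out(4)={1}

Run:
pos 0 'a': at 1
pos 1 'b': at 2  ** P0@[0:1]
pos 2 'c': at 0 (via fail)
pos 3 'b': at 0
pos 4 'c': at 0
pos 5 'b': at 0
pos 6 'c': at 0
pos 7 'b': at 0
pos 8 'c': at 0
pos 9 'c': at 0
pos 10 'c': at 0
pos 11 'a': at 1
pos 12 'c': at 3
pos 13 'a': at 4
pos 14 'a': at 5
pos 15 'c': at 6
pos 16 'a': at 7  ** P1@[11:16]
pos 17 'a': at 5 (via fail)
pos 18 'a': at 1 (via fail)
pos 19 'b': at 2  ** P0@[18:19]
pos 20 'a': at 1 (via fail)
pos 21 'c': at 3
pos 22 'a': at 4
pos 23 'a': at 5
pos 24 'c': at 6
pos 25 'a': at 7  ** P1@[20:25]
pos 26 'b': at 2 (via fail)  ** P0@[25:26]
pos 27 'a': at 1 (via fail)
pos 28 'a': at 1 (via fail)
pos 29 'a': at 1 (via fail)
pos 30 'c': at 3
pos 31 'a': at 4
pos 32 'a': at 5
pos 33 'c': at 6
pos 34 'a': at 7  ** P1@[29:34]
pos 35 'b': at 2 (via fail)  ** P0@[34:35]
pos 36 'a': at 1 (via fail)
pos 37 'c': at 3
pos 38 'a': at 4
pos 39 'a': at 5
pos 40 'c': at 6
pos 41 'a': at 7  ** P1@[36:41]
pos 42 'c': at 3 (via fail)
pos 43 'c': at 0 (via fail)
pos 44 'a': at 1
pos 45 'b': at 2  ** P0@[44:45]
pos 46 'c': at 0 (via fail)
pos 47 'a': at 1
pos 48 'b': at 2  ** P0@[47:48]
pos 49 'b': at 0 (via fail)
pos 50 'c': at 0
pos 51 'b': at 0
pos 52 'a': at 1
pos 53 'b': at 2  ** P0@[52:53]
pos 54 'c': at 0 (via fail)
pos 55 'a': at 1
pos 56 'c': at 3
pos 57 'a': at 4
pos 58 'a': at 5
pos 59 'c': at 6
pos 60 'a': at 7  ** P1@[55:60]
pos 61 'a': at 5 (via fail)
pos 62 'a': at 1 (via fail)
pos 63 'c': at 3
pos 64 'a': at 4
pos 65 'a': at 5
pos 66 'c': at 6

Result: [[1,0],[16,1],[19,0],[25,1],[26,0],[34,1],[35,0],[41,1],[45,0],[48,0],[53,0],[60,1]]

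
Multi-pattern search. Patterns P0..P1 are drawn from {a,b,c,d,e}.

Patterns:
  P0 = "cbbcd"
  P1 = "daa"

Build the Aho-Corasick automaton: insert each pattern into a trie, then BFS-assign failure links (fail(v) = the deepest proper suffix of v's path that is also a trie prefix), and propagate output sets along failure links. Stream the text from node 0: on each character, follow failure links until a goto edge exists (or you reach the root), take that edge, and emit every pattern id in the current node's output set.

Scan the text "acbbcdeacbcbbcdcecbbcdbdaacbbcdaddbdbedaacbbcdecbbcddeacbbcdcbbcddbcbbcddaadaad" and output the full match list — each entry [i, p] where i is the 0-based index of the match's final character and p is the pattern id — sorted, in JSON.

Construct AC machine:
Trie nodes:
  n0 'ε': c→1 d→6
  n1 'c': b→2
  n2 'cb': b→3
  n3 'cbb': c→4
  n4 'cbbc': d→5
  n5 'cbbcd': ·  ←P0
  n6 'd': a→7
  n7 'da': a→8
  n8 'daa': ·  ←P1

Failure links (BFS by depth):
  n1('c'): parent n0 fail=0; on 'c' 0 → fail=0;  out ∅∪∅=∅
  n6('d'): parent n0 fail=0; on 'd' 0 → fail=0;  out ∅∪∅=∅
  n2('cb'): parent n1 fail=0; on 'b' 0 → fail=0;  out ∅∪∅=∅
  n7('da'): parent n6 fail=0; on 'a' 0 → fail=0;  out ∅∪∅=∅
  n3('cbb'): parent n2 fail=0; on 'b' 0 → fail=0;  out ∅∪∅=∅
  n8('daa'): parent n7 fail=0; on 'a' 0 → fail=0;  out {1}∪∅={1}
  n4('cbbc'): parent n3 fail=0; on 'c' 0 → fail=1;  out ∅∪∅=∅
  n5('cbbcd'): parent n4 fail=1; on 'd' 1→0 → fail=6;  out {0}∪∅={0}

Run:
pos 0 'a': at 0
pos 1 'c': at 1
pos 2 'b': at 2
pos 3 'b': at 3
pos 4 'c': at 4
pos 5 'd': at 5  → match P0@[1:5]
pos 6 'e': at 0 ·f
pos 7 'a': at 0
pos 8 'c': at 1
pos 9 'b': at 2
pos 10 'c': at 1 ·f
pos 11 'b': at 2
pos 12 'b': at 3
pos 13 'c': at 4
pos 14 'd': at 5  → match P0@[10:14]
pos 15 'c': at 1 ·f
pos 16 'e': at 0 ·f
pos 17 'c': at 1
pos 18 'b': at 2
pos 19 'b': at 3
pos 20 'c': at 4
pos 21 'd': at 5  → match P0@[17:21]
pos 22 'b': at 0 ·f
pos 23 'd': at 6
pos 24 'a': at 7
pos 25 'a': at 8  → match P1@[23:25]
pos 26 'c': at 1 ·f
pos 27 'b': at 2
pos 28 'b': at 3
pos 29 'c': at 4
pos 30 'd': at 5  → match P0@[26:30]
pos 31 'a': at 7 ·f
pos 32 'd': at 6 ·f
pos 33 'd': at 6 ·f
pos 34 'b': at 0 ·f
pos 35 'd': at 6
pos 36 'b': at 0 ·f
pos 37 'e': at 0
pos 38 'd': at 6
pos 39 'a': at 7
pos 40 'a': at 8  → match P1@[38:40]
pos 41 'c': at 1 ·f
pos 42 'b': at 2
pos 43 'b': at 3
pos 44 'c': at 4
pos 45 'd': at 5  → match P0@[41:45]
pos 46 'e': at 0 ·f
pos 47 'c': at 1
pos 48 'b': at 2
pos 49 'b': at 3
pos 50 'c': at 4
pos 51 'd': at 5  → match P0@[47:51]
pos 52 'd': at 6 ·f
pos 53 'e': at 0 ·f
pos 54 'a': at 0
pos 55 'c': at 1
pos 56 'b': at 2
pos 57 'b': at 3
pos 58 'c': at 4
pos 59 'd': at 5  → match P0@[55:59]
pos 60 'c': at 1 ·f
pos 61 'b': at 2
pos 62 'b': at 3
pos 63 'c': at 4
pos 64 'd': at 5  → match P0@[60:64]
pos 65 'd': at 6 ·f
pos 66 'b': at 0 ·f
pos 67 'c': at 1
pos 68 'b': at 2
pos 69 'b': at 3
pos 70 'c': at 4
pos 71 'd': at 5  → match P0@[67:71]
pos 72 'd': at 6 ·f
pos 73 'a': at 7
pos 74 'a': at 8  → match P1@[72:74]
pos 75 'd': at 6 ·f
pos 76 'a': at 7
pos 77 'a': at 8  → match P1@[75:77]
pos 78 'd': at 6 ·f

Matches: [[5,0],[14,0],[21,0],[25,1],[30,0],[40,1],[45,0],[51,0],[59,0],[64,0],[71,0],[74,1],[77,1]]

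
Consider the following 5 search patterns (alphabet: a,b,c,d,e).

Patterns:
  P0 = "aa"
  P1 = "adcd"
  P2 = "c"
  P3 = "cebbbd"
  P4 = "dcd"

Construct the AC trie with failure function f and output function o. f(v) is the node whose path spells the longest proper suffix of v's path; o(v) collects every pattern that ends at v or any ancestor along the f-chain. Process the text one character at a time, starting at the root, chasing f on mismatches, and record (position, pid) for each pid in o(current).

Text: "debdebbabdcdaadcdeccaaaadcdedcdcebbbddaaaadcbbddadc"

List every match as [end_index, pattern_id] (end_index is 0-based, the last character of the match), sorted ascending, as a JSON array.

Build:
Trie (insert patterns):
  0='ε' goto a→1 c→6 d→12
  1='a' goto a→2 d→3
  2='aa' goto ·  [P0 ends]
  3='ad' goto c→4
  4='adc' goto d→5
  5='adcd' goto ·  [P1 ends]
  6='c' goto e→7  [P2 ends]
  7='ce' goto b→8
  8='ceb' goto b→9
  9='cebb' goto b→10
  10='cebbb' goto d→11
  11='cebbbd' goto ·  [P3 ends]
  12='d' goto c→13
  13='dc' goto d→14
  14='dcd' goto ·  [P4 ends]

BFS fail/out derivation:
  fail(1) 'a': from fail(0)=0 chase 'a': 0 ⇒ 0;  out=∅∪out(0)=∅
  fail(6) 'c': from fail(0)=0 chase 'c': 0 ⇒ 0;  out={2}∪out(0)={2}
  fail(12) 'd': from fail(0)=0 chase 'd': 0 ⇒ 0;  out=∅∪out(0)=∅
  fail(2) 'aa': from fail(1)=0 chase 'a': 0 ⇒ 1;  out={0}∪out(1)={0}
  fail(3) 'ad': from fail(1)=0 chase 'd': 0 ⇒ 12;  out=∅∪out(12)=∅
  fail(7) 'ce': from fail(6)=0 chase 'e': 0 ⇒ 0;  out=∅∪out(0)=∅
  fail(13) 'dc': from fail(12)=0 chase 'c': 0 ⇒ 6;  out=∅∪out(6)={2}
  fail(4) 'adc': from fail(3)=12 chase 'c': 12 ⇒ 13;  out=∅∪out(13)={2}
  fail(8) 'ceb': from fail(7)=0 chase 'b': 0 ⇒ 0;  out=∅∪out(0)=∅
  fail(14) 'dcd': from fail(13)=6 chase 'd': 6→0 ⇒ 12;  out={4}∪out(12)={4}
  fail(5) 'adcd': from fail(4)=13 chase 'd': 13 ⇒ 14;  out={1}∪out(14)={1,4}
  fail(9) 'cebb': from fail(8)=0 chase 'b': 0 ⇒ 0;  out=∅∪out(0)=∅
  fail(10) 'cebbb': from fail(9)=0 chase 'b': 0 ⇒ 0;  out=∅∪out(0)=∅
  fail(11) 'cebbbd': from fail(10)=0 chase 'd': 0 ⇒ 12;  out={3}∪out(12)={3}

Scan:
[0] read 'd'  n0⇒n12
[1] read 'e'  n12⇒n0 ·f
[2] read 'b'  n0⇒n0
[3] read 'd'  n0⇒n12
[4] read 'e'  n12⇒n0 ·f
[5] read 'b'  n0⇒n0
[6] read 'b'  n0⇒n0
[7] read 'a'  n0⇒n1
[8] read 'b'  n1⇒n0 ·f
[9] read 'd'  n0⇒n12
[10] read 'c'  n12⇒n13  ** P2@[10:10]
[11] read 'd'  n13⇒n14  ** P4@[9:11]
[12] read 'a'  n14⇒n1 ·f
[13] read 'a'  n1⇒n2  ** P0@[12:13]
[14] read 'd'  n2⇒n3 ·f
[15] read 'c'  n3⇒n4  ** P2@[15:15]
[16] read 'd'  n4⇒n5  ** P1@[13:16],P4@[14:16]
[17] read 'e'  n5⇒n0 ·f
[18] read 'c'  n0⇒n6  ** P2@[18:18]
[19] read 'c'  n6⇒n6 ·f  ** P2@[19:19]
[20] read 'a'  n6⇒n1 ·f
[21] read 'a'  n1⇒n2  ** P0@[20:21]
[22] read 'a'  n2⇒n2 ·f  ** P0@[21:22]
[23] read 'a'  n2⇒n2 ·f  ** P0@[22:23]
[24] read 'd'  n2⇒n3 ·f
[25] read 'c'  n3⇒n4  ** P2@[25:25]
[26] read 'd'  n4⇒n5  ** P1@[23:26],P4@[24:26]
[27] read 'e'  n5⇒n0 ·f
[28] read 'd'  n0⇒n12
[29] read 'c'  n12⇒n13  ** P2@[29:29]
[30] read 'd'  n13⇒n14  ** P4@[28:30]
[31] read 'c'  n14⇒n13 ·f  ** P2@[31:31]
[32] read 'e'  n13⇒n7 ·f
[33] read 'b'  n7⇒n8
[34] read 'b'  n8⇒n9
[35] read 'b'  n9⇒n10
[36] read 'd'  n10⇒n11  ** P3@[31:36]
[37] read 'd'  n11⇒n12 ·f
[38] read 'a'  n12⇒n1 ·f
[39] read 'a'  n1⇒n2  ** P0@[38:39]
[40] read 'a'  n2⇒n2 ·f  ** P0@[39:40]
[41] read 'a'  n2⇒n2 ·f  ** P0@[40:41]
[42] read 'd'  n2⇒n3 ·f
[43] read 'c'  n3⇒n4  ** P2@[43:43]
[44] read 'b'  n4⇒n0 ·f
[45] read 'b'  n0⇒n0
[46] read 'd'  n0⇒n12
[47] read 'd'  n12⇒n12 ·f
[48] read 'a'  n12⇒n1 ·f
[49] read 'd'  n1⇒n3
[50] read 'c'  n3⇒n4  ** P2@[50:50]

All matches (sorted): [[10,2],[11,4],[13,0],[15,2],[16,1],[16,4],[18,2],[19,2],[21,0],[22,0],[23,0],[25,2],[26,1],[26,4],[29,2],[30,4],[31,2],[36,3],[39,0],[40,0],[41,0],[43,2],[50,2]]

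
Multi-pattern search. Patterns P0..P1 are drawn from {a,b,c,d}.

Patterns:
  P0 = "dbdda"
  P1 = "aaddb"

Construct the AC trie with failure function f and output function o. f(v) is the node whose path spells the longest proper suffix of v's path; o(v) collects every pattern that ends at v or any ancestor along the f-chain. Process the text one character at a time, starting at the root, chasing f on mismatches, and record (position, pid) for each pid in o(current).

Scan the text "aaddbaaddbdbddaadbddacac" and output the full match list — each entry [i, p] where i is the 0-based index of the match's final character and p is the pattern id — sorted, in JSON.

Construct AC machine:
Trie (insert patterns):
  n0 'ε': a→6 d→1
  n1 'd': b→2
  n2 'db': d→3
  n3 'dbd': d→4
  n4 'dbdd': a→5
  n5 'dbdda': ·  [P0 ends]
  n6 'a': a→7
  n7 'aa': d→8
  n8 'aad': d→9
  n9 'aadd': b→10
  n10 'aaddb': ·  [P1 ends]

Failure links (BFS by depth):
  fail(1) 'd': from fail(0)=0 chase 'd': 0 ⇒ 0;  out=∅∪out(0)=∅
  fail(6) 'a': from fail(0)=0 chase 'a': 0 ⇒ 0;  out=∅∪out(0)=∅
  fail(2) 'db': from fail(1)=0 chase 'b': 0 ⇒ 0;  out=∅∪out(0)=∅
  fail(7) 'aa': from fail(6)=0 chase 'a': 0 ⇒ 6;  out=∅∪out(6)=∅
  fail(3) 'dbd': from fail(2)=0 chase 'd': 0 ⇒ 1;  out=∅∪out(1)=∅
  fail(8) 'aad': from fail(7)=6 chase 'd': 6→0 ⇒ 1;  out=∅∪out(1)=∅
  fail(4) 'dbdd': from fail(3)=1 chase 'd': 1→0 ⇒ 1;  out=∅∪out(1)=∅
  fail(9) 'aadd': from fail(8)=1 chase 'd': 1→0 ⇒ 1;  out=∅∪out(1)=∅
  fail(5) 'dbdda': from fail(4)=1 chase 'a': 1→0 ⇒ 6;  out={0}∪out(6)={0}
  fail(10) 'aaddb': from fail(9)=1 chase 'b': 1 ⇒ 2;  out={1}∪out(2)={1}

Scan:
[0] read 'a'  n0⇒n6
[1] read 'a'  n6⇒n7
[2] read 'd'  n7⇒n8
[3] read 'd'  n8⇒n9
[4] read 'b'  n9⇒n10  emit P1@[0:4]
[5] read 'a'  n10⇒n6 (fail-walked)
[6] read 'a'  n6⇒n7
[7] read 'd'  n7⇒n8
[8] read 'd'  n8⇒n9
[9] read 'b'  n9⇒n10  emit P1@[5:9]
[10] read 'd'  n10⇒n3 (fail-walked)
[11] read 'b'  n3⇒n2 (fail-walked)
[12] read 'd'  n2⇒n3
[13] read 'd'  n3⇒n4
[14] read 'a'  n4⇒n5  emit P0@[10:14]
[15] read 'a'  n5⇒n7 (fail-walked)
[16] read 'd'  n7⇒n8
[17] read 'b'  n8⇒n2 (fail-walked)
[18] read 'd'  n2⇒n3
[19] read 'd'  n3⇒n4
[20] read 'a'  n4⇒n5  emit P0@[16:20]
[21] read 'c'  n5⇒n0 (fail-walked)
[22] read 'a'  n0⇒n6
[23] read 'c'  n6⇒n0 (fail-walked)

Matches: [[4,1],[9,1],[14,0],[20,0]]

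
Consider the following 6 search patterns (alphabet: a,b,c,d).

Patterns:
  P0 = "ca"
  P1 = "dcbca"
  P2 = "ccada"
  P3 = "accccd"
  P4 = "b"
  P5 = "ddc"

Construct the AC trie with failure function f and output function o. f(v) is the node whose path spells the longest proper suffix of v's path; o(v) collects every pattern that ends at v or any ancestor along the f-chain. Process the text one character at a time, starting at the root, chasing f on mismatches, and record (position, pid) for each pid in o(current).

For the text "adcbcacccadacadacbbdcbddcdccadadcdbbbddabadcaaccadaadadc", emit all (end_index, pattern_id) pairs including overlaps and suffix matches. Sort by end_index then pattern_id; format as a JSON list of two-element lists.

Construct AC machine:
Trie (insert patterns):
  n0 'ε': a→12 b→18 c→1 d→3
  n1 'c': a→2 c→8
  n2 'ca': ·  [P0 ends]
  n3 'd': c→4 d→19
  n4 'dc': b→5
  n5 'dcb': c→6
  n6 'dcbc': a→7
  n7 'dcbca': ·  [P1 ends]
  n8 'cc': a→9
  n9 'cca': d→10
  n10 'ccad': a→11
  n11 'ccada': ·  [P2 ends]
  n12 'a': c→13
  n13 'ac': c→14
  n14 'acc': c→15
  n15 'accc': c→16
  n16 'acccc': d→17
  n17 'accccd': ·  [P3 ends]
  n18 'b': ·  [P4 ends]
  n19 'dd': c→20
  n20 'ddc': ·  [P5 ends]

BFS fail/out derivation:
  fail(1) 'c': from fail(0)=0 chase 'c': 0 ⇒ 0;  out=∅∪out(0)=∅
  fail(3) 'd': from fail(0)=0 chase 'd': 0 ⇒ 0;  out=∅∪out(0)=∅
  fail(12) 'a': from fail(0)=0 chase 'a': 0 ⇒ 0;  out=∅∪out(0)=∅
  fail(18) 'b': from fail(0)=0 chase 'b': 0 ⇒ 0;  out={4}∪out(0)={4}
  fail(2) 'ca': from fail(1)=0 chase 'a': 0 ⇒ 12;  out={0}∪out(12)={0}
  fail(4) 'dc': from fail(3)=0 chase 'c': 0 ⇒ 1;  out=∅∪out(1)=∅
  fail(8) 'cc': from fail(1)=0 chase 'c': 0 ⇒ 1;  out=∅∪out(1)=∅
  fail(13) 'ac': from fail(12)=0 chase 'c': 0 ⇒ 1;  out=∅∪out(1)=∅
  fail(19) 'dd': from fail(3)=0 chase 'd': 0 ⇒ 3;  out=∅∪out(3)=∅
  fail(5) 'dcb': from fail(4)=1 chase 'b': 1→0 ⇒ 18;  out=∅∪out(18)={4}
  fail(9) 'cca': from fail(8)=1 chase 'a': 1 ⇒ 2;  out=∅∪out(2)={0}
  fail(14) 'acc': from fail(13)=1 chase 'c': 1 ⇒ 8;  out=∅∪out(8)=∅
  fail(20) 'ddc': from fail(19)=3 chase 'c': 3 ⇒ 4;  out={5}∪out(4)={5}
  fail(6) 'dcbc': from fail(5)=18 chase 'c': 18→0 ⇒ 1;  out=∅∪out(1)=∅
  fail(10) 'ccad': from fail(9)=2 chase 'd': 2→12→0 ⇒ 3;  out=∅∪out(3)=∅
  fail(15) 'accc': from fail(14)=8 chase 'c': 8→1 ⇒ 8;  out=∅∪out(8)=∅
  fail(7) 'dcbca': from fail(6)=1 chase 'a': 1 ⇒ 2;  out={1}∪out(2)={0,1}
  fail(11) 'ccada': from fail(10)=3 chase 'a': 3→0 ⇒ 12;  out={2}∪out(12)={2}
  fail(16) 'acccc': from fail(15)=8 chase 'c': 8→1 ⇒ 8;  out=∅∪out(8)=∅
  fail(17) 'accccd': from fail(16)=8 chase 'd': 8→1→0 ⇒ 3;  out={3}∪out(3)={3}

Scan:
i=0 'a': node 0→12
i=1 'd': node 12→3 ·f
i=2 'c': node 3→4
i=3 'b': node 4→5  emit P4@[3:3]
i=4 'c': node 5→6
i=5 'a': node 6→7  emit P0@[4:5],P1@[1:5]
i=6 'c': node 7→13 ·f
i=7 'c': node 13→14
i=8 'c': node 14→15
i=9 'a': node 15→9 ·f  emit P0@[8:9]
i=10 'd': node 9→10
i=11 'a': node 10→11  emit P2@[7:11]
i=12 'c': node 11→13 ·f
i=13 'a': node 13→2 ·f  emit P0@[12:13]
i=14 'd': node 2→3 ·f
i=15 'a': node 3→12 ·f
i=16 'c': node 12→13
i=17 'b': node 13→18 ·f  emit P4@[17:17]
i=18 'b': node 18→18 ·f  emit P4@[18:18]
i=19 'd': node 18→3 ·f
i=20 'c': node 3→4
i=21 'b': node 4→5  emit P4@[21:21]
i=22 'd': node 5→3 ·f
i=23 'd': node 3→19
i=24 'c': node 19→20  emit P5@[22:24]
i=25 'd': node 20→3 ·f
i=26 'c': node 3→4
i=27 'c': node 4→8 ·f
i=28 'a': node 8→9  emit P0@[27:28]
i=29 'd': node 9→10
i=30 'a': node 10→11  emit P2@[26:30]
i=31 'd': node 11→3 ·f
i=32 'c': node 3→4
i=33 'd': node 4→3 ·f
i=34 'b': node 3→18 ·f  emit P4@[34:34]
i=35 'b': node 18→18 ·f  emit P4@[35:35]
i=36 'b': node 18→18 ·f  emit P4@[36:36]
i=37 'd': node 18→3 ·f
i=38 'd': node 3→19
i=39 'a': node 19→12 ·f
i=40 'b': node 12→18 ·f  emit P4@[40:40]
i=41 'a': node 18→12 ·f
i=42 'd': node 12→3 ·f
i=43 'c': node 3→4
i=44 'a': node 4→2 ·f  emit P0@[43:44]
i=45 'a': node 2→12 ·f
i=46 'c': node 12→13
i=47 'c': node 13→14
i=48 'a': node 14→9 ·f  emit P0@[47:48]
i=49 'd': node 9→10
i=50 'a': node 10→11  emit P2@[46:50]
i=51 'a': node 11→12 ·f
i=52 'd': node 12→3 ·f
i=53 'a': node 3→12 ·f
i=54 'd': node 12→3 ·f
i=55 'c': node 3→4

Matches: [[3,4],[5,0],[5,1],[9,0],[11,2],[13,0],[17,4],[18,4],[21,4],[24,5],[28,0],[30,2],[34,4],[35,4],[36,4],[40,4],[44,0],[48,0],[50,2]]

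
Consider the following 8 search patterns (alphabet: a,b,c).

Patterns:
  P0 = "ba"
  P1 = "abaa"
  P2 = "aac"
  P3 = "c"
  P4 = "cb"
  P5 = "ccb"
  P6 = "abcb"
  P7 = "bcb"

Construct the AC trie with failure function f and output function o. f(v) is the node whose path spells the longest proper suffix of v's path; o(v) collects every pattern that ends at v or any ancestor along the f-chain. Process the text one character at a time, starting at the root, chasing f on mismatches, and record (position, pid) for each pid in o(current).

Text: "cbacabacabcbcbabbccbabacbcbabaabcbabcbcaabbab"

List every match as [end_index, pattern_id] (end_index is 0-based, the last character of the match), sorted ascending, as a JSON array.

Construct AC machine:
Trie nodes:
  0='ε' goto a→3 b→1 c→9
  1='b' goto a→2 c→15
  2='ba' goto ·  [P0 ends]
  3='a' goto a→7 b→4
  4='ab' goto a→5 c→13
  5='aba' goto a→6
  6='abaa' goto ·  [P1 ends]
  7='aa' goto c→8
  8='aac' goto ·  [P2 ends]
  9='c' goto b→10 c→11  [P3 ends]
  10='cb' goto ·  [P4 ends]
  11='cc' goto b→12
  12='ccb' goto ·  [P5 ends]
  13='abc' goto b→14
  14='abcb' goto ·  [P6 ends]
  15='bc' goto b→16
  16='bcb' goto ·  [P7 ends]

BFS fail/out derivation:
  fail(1) 'b': from fail(0)=0 chase 'b': 0 ⇒ 0;  out=∅∪out(0)=∅
  fail(3) 'a': from fail(0)=0 chase 'a': 0 ⇒ 0;  out=∅∪out(0)=∅
  fail(9) 'c': from fail(0)=0 chase 'c': 0 ⇒ 0;  out={3}∪out(0)={3}
  fail(2) 'ba': from fail(1)=0 chase 'a': 0 ⇒ 3;  out={0}∪out(3)={0}
  fail(4) 'ab': from fail(3)=0 chase 'b': 0 ⇒ 1;  out=∅∪out(1)=∅
  fail(7) 'aa': from fail(3)=0 chase 'a': 0 ⇒ 3;  out=∅∪out(3)=∅
  fail(10) 'cb': from fail(9)=0 chase 'b': 0 ⇒ 1;  out={4}∪out(1)={4}
  fail(11) 'cc': from fail(9)=0 chase 'c': 0 ⇒ 9;  out=∅∪out(9)={3}
  fail(15) 'bc': from fail(1)=0 chase 'c': 0 ⇒ 9;  out=∅∪out(9)={3}
  fail(5) 'aba': from fail(4)=1 chase 'a': 1 ⇒ 2;  out=∅∪out(2)={0}
  fail(8) 'aac': from fail(7)=3 chase 'c': 3→0 ⇒ 9;  out={2}∪out(9)={2,3}
  fail(12) 'ccb': from fail(11)=9 chase 'b': 9 ⇒ 10;  out={5}∪out(10)={4,5}
  fail(13) 'abc': from fail(4)=1 chase 'c': 1 ⇒ 15;  out=∅∪out(15)={3}
  fail(16) 'bcb': from fail(15)=9 chase 'b': 9 ⇒ 10;  out={7}∪out(10)={4,7}
  fail(6) 'abaa': from fail(5)=2 chase 'a': 2→3 ⇒ 7;  out={1}∪out(7)={1}
  fail(14) 'abcb': from fail(13)=15 chase 'b': 15 ⇒ 16;  out={6}∪out(16)={4,6,7}

Run:
pos 0 'c': at 9  ** P3@[0:0]
pos 1 'b': at 10  ** P4@[0:1]
pos 2 'a': at 2 ·f  ** P0@[1:2]
pos 3 'c': at 9 ·f  ** P3@[3:3]
pos 4 'a': at 3 ·f
pos 5 'b': at 4
pos 6 'a': at 5  ** P0@[5:6]
pos 7 'c': at 9 ·f  ** P3@[7:7]
pos 8 'a': at 3 ·f
pos 9 'b': at 4
pos 10 'c': at 13  ** P3@[10:10]
pos 11 'b': at 14  ** P4@[10:11],P6@[8:11],P7@[9:11]
pos 12 'c': at 15 ·f  ** P3@[12:12]
pos 13 'b': at 16  ** P4@[12:13],P7@[11:13]
pos 14 'a': at 2 ·f  ** P0@[13:14]
pos 15 'b': at 4 ·f
pos 16 'b': at 1 ·f
pos 17 'c': at 15  ** P3@[17:17]
pos 18 'c': at 11 ·f  ** P3@[18:18]
pos 19 'b': at 12  ** P4@[18:19],P5@[17:19]
pos 20 'a': at 2 ·f  ** P0@[19:20]
pos 21 'b': at 4 ·f
pos 22 'a': at 5  ** P0@[21:22]
pos 23 'c': at 9 ·f  ** P3@[23:23]
pos 24 'b': at 10  ** P4@[23:24]
pos 25 'c': at 15 ·f  ** P3@[25:25]
pos 26 'b': at 16  ** P4@[25:26],P7@[24:26]
pos 27 'a': at 2 ·f  ** P0@[26:27]
pos 28 'b': at 4 ·f
pos 29 'a': at 5  ** P0@[28:29]
pos 30 'a': at 6  ** P1@[27:30]
pos 31 'b': at 4 ·f
pos 32 'c': at 13  ** P3@[32:32]
pos 33 'b': at 14  ** P4@[32:33],P6@[30:33],P7@[31:33]
pos 34 'a': at 2 ·f  ** P0@[33:34]
pos 35 'b': at 4 ·f
pos 36 'c': at 13  ** P3@[36:36]
pos 37 'b': at 14  ** P4@[36:37],P6@[34:37],P7@[35:37]
pos 38 'c': at 15 ·f  ** P3@[38:38]
pos 39 'a': at 3 ·f
pos 40 'a': at 7
pos 41 'b': at 4 ·f
pos 42 'b': at 1 ·f
pos 43 'a': at 2  ** P0@[42:43]
pos 44 'b': at 4 ·f

Result: [[0,3],[1,4],[2,0],[3,3],[6,0],[7,3],[10,3],[11,4],[11,6],[11,7],[12,3],[13,4],[13,7],[14,0],[17,3],[18,3],[19,4],[19,5],[20,0],[22,0],[23,3],[24,4],[25,3],[26,4],[26,7],[27,0],[29,0],[30,1],[32,3],[33,4],[33,6],[33,7],[34,0],[36,3],[37,4],[37,6],[37,7],[38,3],[43,0]]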